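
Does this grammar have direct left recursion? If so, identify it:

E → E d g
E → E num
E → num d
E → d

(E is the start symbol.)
E → E d g: LEFT RECURSIVE (starts with E)
E → E num: LEFT RECURSIVE (starts with E)
E → num d: starts with num
E → d: starts with d

The grammar has direct left recursion on: E.

Answer: Yes, E is left-recursive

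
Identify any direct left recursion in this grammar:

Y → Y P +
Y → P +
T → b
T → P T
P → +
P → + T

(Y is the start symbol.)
Yes, Y is left-recursive

Direct left recursion occurs when N → N α for some non-terminal N (the right-hand side begins with the left-hand side itself).

Y → Y P +: LEFT RECURSIVE (starts with Y)
Y → P +: starts with P
T → b: starts with b
T → P T: starts with P
P → +: starts with '+'
P → + T: starts with '+'

The grammar has direct left recursion on: Y.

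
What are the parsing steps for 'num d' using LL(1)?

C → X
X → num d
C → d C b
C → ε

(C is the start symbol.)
Stack is shown with the top on the left.

Stack    Input    Action
------------------------
C $      num d $  output C → X
X $      num d $  output X → num d
num d $  num d $  match 'num'
d $      d $      match 'd'
$        $        accept

The string is accepted.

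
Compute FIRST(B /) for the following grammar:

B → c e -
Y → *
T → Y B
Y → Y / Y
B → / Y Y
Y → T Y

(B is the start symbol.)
{ '/', 'c' }

FIRST sets of the non-terminals involved (from the grammar, by fixed-point iteration):
  FIRST(B) = { '/', 'c' }

To compute FIRST(B /), process the symbols left to right:
Symbol B is a non-terminal. Add FIRST(B) \ {ε} = { '/', 'c' }
B is not nullable (ε ∉ FIRST(B)), so stop here.
FIRST(B /) = { '/', 'c' }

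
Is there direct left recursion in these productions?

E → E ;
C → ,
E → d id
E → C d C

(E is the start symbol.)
Yes, E is left-recursive

Direct left recursion occurs when N → N α for some non-terminal N (the right-hand side begins with the left-hand side itself).

E → E ;: LEFT RECURSIVE (starts with E)
C → ,: starts with ','
E → d id: starts with d
E → C d C: starts with C

The grammar has direct left recursion on: E.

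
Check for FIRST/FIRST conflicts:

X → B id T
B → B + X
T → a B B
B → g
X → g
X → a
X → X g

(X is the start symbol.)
A FIRST/FIRST conflict occurs when two productions N → α and N → β for the same non-terminal have FIRST(α) ∩ FIRST(β) ≠ ∅ (with ε ∈ FIRST of a nullable right-hand side, so two nullable alternatives also conflict).

FIRST sets of the non-terminals at (or reachable through a nullable prefix from) the front of some alternative:
  FIRST(B) = { 'g' }
  FIRST(X) = { 'a', 'g' }

Productions for X:
  X → B id T: FIRST = { 'g' }
  X → g: FIRST = { 'g' }
  X → a: FIRST = { 'a' }
  X → X g: FIRST = { 'a', 'g' }
Productions for B:
  B → B + X: FIRST = { 'g' }
  B → g: FIRST = { 'g' }
T has only one production, so no FIRST/FIRST conflict is possible there.

Conflict for X: X → B id T and X → g
  Overlap: { 'g' }
Conflict for X: X → B id T and X → X g
  Overlap: { 'g' }
Conflict for X: X → g and X → X g
  Overlap: { 'g' }
Conflict for X: X → a and X → X g
  Overlap: { 'a' }
Conflict for B: B → B + X and B → g
  Overlap: { 'g' }

Answer: Yes. X → B id T / X → g on { 'g' }; X → B id T / X → X g on { 'g' }; X → g / X → X g on { 'g' }; X → a / X → X g on { 'a' }; B → B '+' X / B → g on { 'g' }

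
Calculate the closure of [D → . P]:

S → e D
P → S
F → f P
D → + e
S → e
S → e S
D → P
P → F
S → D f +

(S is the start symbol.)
{ [D → . + e], [D → . P], [F → . f P], [P → . F], [P → . S], [S → . D f +], [S → . e D], [S → . e S], [S → . e] }

To compute CLOSURE, for each item [A → α.Bβ] where B is a non-terminal, add [B → .γ] for all productions B → γ; repeat for the newly added items until nothing changes.

Start with: [D → . P]
  [D → . P] has the dot before P: add [P → . S], [P → . F]
  [P → . S] has the dot before S: add [S → . e D], [S → . e], [S → . e S], [S → . D f +]
  [P → . F] has the dot before F: add [F → . f P]
  [S → . D f +] has the dot before D: add [D → . + e]
No further items can be added.

CLOSURE = { [D → . + e], [D → . P], [F → . f P], [P → . F], [P → . S], [S → . D f +], [S → . e D], [S → . e S], [S → . e] }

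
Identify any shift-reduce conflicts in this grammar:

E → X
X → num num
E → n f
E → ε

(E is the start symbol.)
A shift-reduce conflict occurs when an LR(0) state has both:
  - a complete (reduce) item [A → α .] (dot at the end), and
  - a shift item [B → β . c γ] (dot before a terminal).

Augment with E' → E and build the canonical LR(0) collection (I0 = CLOSURE({[E' → . E]}), then GOTO on every symbol after a dot until no new states appear). It has 7 states:
  I0: { [E → . X], [E → . n f], [E → .], [E' → . E], [X → . num num] }  — shift, reduce
  I1: { [E' → E .] }  — accept
  I2: { [E → X .] }  — reduce
  I3: { [E → n . f] }  — shift
  I4: { [X → num . num] }  — shift
  I5: { [X → num num .] }  — reduce
  I6: { [E → n f .] }  — reduce

I0 contains reduce item [E → .] and shift items [E → . n f], [X → . num num] — shift-reduce conflict.

Answer: Yes — I0: [E → .] vs [E → . n f]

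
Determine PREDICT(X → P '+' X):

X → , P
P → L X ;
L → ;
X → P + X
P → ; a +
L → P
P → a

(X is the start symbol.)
PREDICT(X → P '+' X) = (FIRST(RHS) \ {ε}) ∪ (FOLLOW(X) if ε ∈ FIRST(RHS), i.e. RHS ⇒* ε)
FIRST(P) = { ';', 'a' }
FIRST(P '+' X) = { ';', 'a' }
ε ∉ FIRST(P '+' X), so FOLLOW(X) is not added.
PREDICT(X → P '+' X) = { ';', 'a' }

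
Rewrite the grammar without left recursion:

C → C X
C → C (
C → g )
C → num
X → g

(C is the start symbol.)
C → g ) C'
C → num C'
C' → X C'
C' → ( C'
C' → ε
X → g

C is directly left-recursive. The standard transformation for
  A → A α₁ | ... | A α_m | β₁ | ... | β_n
is
  A  → β₁ A' | ... | β_n A'
  A' → α₁ A' | ... | α_m A' | ε

C → g ) becomes C → g ) C'
C → num becomes C → num C'
C → C X becomes C' → X C'
C → C ( becomes C' → ( C'
Add C' → ε

Productions for other non-terminals are unchanged:
  X → g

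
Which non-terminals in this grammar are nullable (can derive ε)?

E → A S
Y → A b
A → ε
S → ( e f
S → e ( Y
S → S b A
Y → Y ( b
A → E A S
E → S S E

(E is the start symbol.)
ε-productions: A → ε
So A is immediately nullable.
No further non-terminal can be added: every production for the remaining non-terminals contains a terminal or a non-nullable non-terminal.
Nullable = { 'A' }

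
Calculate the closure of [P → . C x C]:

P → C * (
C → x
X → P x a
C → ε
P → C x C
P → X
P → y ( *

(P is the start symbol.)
To compute CLOSURE, for each item [A → α.Bβ] where B is a non-terminal, add [B → .γ] for all productions B → γ; repeat for the newly added items until nothing changes.

Start with: [P → . C x C]
  [P → . C x C] has the dot before C: add [C → . x], [C → .]
No further items can be added.

CLOSURE = { [C → . x], [C → .], [P → . C x C] }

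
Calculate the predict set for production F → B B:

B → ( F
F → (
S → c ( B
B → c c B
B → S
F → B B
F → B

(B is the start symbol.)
PREDICT(F → B B) = (FIRST(RHS) \ {ε}) ∪ (FOLLOW(F) if ε ∈ FIRST(RHS), i.e. RHS ⇒* ε)
FIRST(B) = { '(', 'c' }
FIRST(B B) = { '(', 'c' }
ε ∉ FIRST(B B), so FOLLOW(F) is not added.
PREDICT(F → B B) = { '(', 'c' }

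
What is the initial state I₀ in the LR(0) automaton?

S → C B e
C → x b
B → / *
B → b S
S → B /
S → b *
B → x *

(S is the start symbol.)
First, augment the grammar with S' → S
I₀ = CLOSURE({ [S' → . S] }):
  [S' → . S] has the dot before S: add [S → . C B e], [S → . B /], [S → . b *]
  [S → . C B e] has the dot before C: add [C → . x b]
  [S → . B /] has the dot before B: add [B → . / *], [B → . b S], [B → . x *]
No further items can be added.

I₀ = { [B → . / *], [B → . b S], [B → . x *], [C → . x b], [S → . B /], [S → . C B e], [S → . b *], [S' → . S] }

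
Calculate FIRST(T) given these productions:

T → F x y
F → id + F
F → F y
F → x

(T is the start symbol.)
To compute FIRST(T), examine every production with T on the left-hand side, reading each right-hand side left to right until a non-nullable symbol is reached.

FIRST sets of the other non-terminals involved (by the same procedure, iterated to a fixed point):
  FIRST(F) = { 'id', 'x' }

From T → F x y:
  - F is a non-terminal: add FIRST(F) \ {ε} = { 'id', 'x' }
    F is not nullable, so stop

Collecting: FIRST(T) = { 'id', 'x' }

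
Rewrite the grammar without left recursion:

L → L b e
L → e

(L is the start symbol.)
L → e L'
L' → b e L'
L' → ε

L is directly left-recursive. The standard transformation for
  A → A α₁ | ... | A α_m | β₁ | ... | β_n
is
  A  → β₁ A' | ... | β_n A'
  A' → α₁ A' | ... | α_m A' | ε

L → e becomes L → e L'
L → L b e becomes L' → b e L'
Add L' → ε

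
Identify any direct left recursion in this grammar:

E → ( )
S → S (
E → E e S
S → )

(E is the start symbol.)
Yes, S, E are left-recursive

Direct left recursion occurs when N → N α for some non-terminal N (the right-hand side begins with the left-hand side itself).

E → ( ): starts with '('
S → S (: LEFT RECURSIVE (starts with S)
E → E e S: LEFT RECURSIVE (starts with E)
S → ): starts with ')'

The grammar has direct left recursion on: S, E.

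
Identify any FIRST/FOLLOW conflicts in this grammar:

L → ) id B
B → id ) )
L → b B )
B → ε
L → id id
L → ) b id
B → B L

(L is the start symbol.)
Yes. B → id ')' ')' with FOLLOW(B) on { 'id' }; B → B L with FOLLOW(B) on { ')', 'b', 'id' }

Nullable non-terminals: B.
FIRST sets used below: FIRST(B) = { ')', 'b', 'id', ε }, FIRST(L) = { ')', 'b', 'id' }

B: nullable alternative(s) B → ε; FOLLOW(B) = { $, ')', 'b', 'id' }
  B → id ) ): FIRST \ {ε} = { 'id' } — overlaps FOLLOW(B) on { 'id' }: CONFLICT
  B → ε: FIRST \ {ε} = { } — this is the only nullable alternative, skip
  B → B L: FIRST \ {ε} = { ')', 'b', 'id' } — overlaps FOLLOW(B) on { ')', 'b', 'id' }: CONFLICT

L has no nullable alternative, so no FIRST/FOLLOW check is needed there.

So the grammar has 2 FIRST/FOLLOW conflicts (marked CONFLICT above).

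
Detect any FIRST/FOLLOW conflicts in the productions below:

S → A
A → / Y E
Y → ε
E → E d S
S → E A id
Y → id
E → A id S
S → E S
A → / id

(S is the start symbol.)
No FIRST/FOLLOW conflicts.

A FIRST/FOLLOW conflict occurs when a non-terminal N has a nullable alternative N → β (β ⇒* ε) and another alternative N → α with FIRST(α) ∩ FOLLOW(N) ≠ ∅: on such a lookahead the parser cannot decide between expanding α and letting N vanish via β.

Nullable non-terminals: Y.

Y: nullable alternative(s) Y → ε; FOLLOW(Y) = { '/' }
  Y → ε: FIRST \ {ε} = { } — this is the only nullable alternative, skip
  Y → id: FIRST \ {ε} = { 'id' } — disjoint from FOLLOW(Y)

A, E, S have no nullable alternative, so no FIRST/FOLLOW check is needed there.

No FIRST/FOLLOW conflicts found.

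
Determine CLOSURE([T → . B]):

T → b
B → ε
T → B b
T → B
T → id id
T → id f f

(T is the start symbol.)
Start with: [T → . B]
  [T → . B] has the dot before B: add [B → .]
No further items can be added.

CLOSURE = { [B → .], [T → . B] }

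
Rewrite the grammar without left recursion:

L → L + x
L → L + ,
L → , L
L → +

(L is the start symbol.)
L → , L L'
L → + L'
L' → + x L'
L' → + , L'
L' → ε

L is directly left-recursive. The standard transformation for
  A → A α₁ | ... | A α_m | β₁ | ... | β_n
is
  A  → β₁ A' | ... | β_n A'
  A' → α₁ A' | ... | α_m A' | ε

L → , L becomes L → , L L'
L → + becomes L → + L'
L → L + x becomes L' → + x L'
L → L + , becomes L' → + , L'
Add L' → ε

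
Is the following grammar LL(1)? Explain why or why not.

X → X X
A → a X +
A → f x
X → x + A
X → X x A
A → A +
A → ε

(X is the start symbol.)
Relevant sets:
  FIRST(X) = { 'x' }
  FIRST(A) = { '+', 'a', 'f', ε }
  FOLLOW(A) = { $, '+', 'x' }

For X:
  PREDICT(X → X X) = { 'x' }
  PREDICT(X → x '+' A) = { 'x' }
  PREDICT(X → X x A) = { 'x' }
For A:
  PREDICT(A → a X '+') = { 'a' }
  PREDICT(A → f x) = { 'f' }
  PREDICT(A → A '+') = { '+', 'a', 'f' }
  PREDICT(A → ε) = { $, '+', 'x' }

Conflict found: Predict set conflict for X: { 'x' }
The grammar is NOT LL(1).

Answer: No. Predict set conflict for X: { 'x' }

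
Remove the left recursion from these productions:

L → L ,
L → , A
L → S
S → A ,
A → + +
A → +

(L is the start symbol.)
L is directly left-recursive. The standard transformation for
  A → A α₁ | ... | A α_m | β₁ | ... | β_n
is
  A  → β₁ A' | ... | β_n A'
  A' → α₁ A' | ... | α_m A' | ε

L → , A becomes L → , A L'
L → S becomes L → S L'
L → L , becomes L' → , L'
Add L' → ε

Productions for other non-terminals are unchanged:
  S → A ,
  A → + +
  A → +

Resulting grammar:
L → , A L'
L → S L'
L' → , L'
L' → ε
S → A ,
A → + +
A → +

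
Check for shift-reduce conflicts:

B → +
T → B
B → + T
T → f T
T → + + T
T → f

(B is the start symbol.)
Yes — I1: [B → + .] vs [B → . +]; I3: [B → + .] vs [B → . +]; I6: [T → f .] vs [B → . +]; I8: [B → + .] vs [B → . +]

Augment with B' → B and build the canonical LR(0) collection (I0 = CLOSURE({[B' → . B]}), then GOTO on every symbol after a dot until no new states appear). It has 10 states:
  I0: { [B → . + T], [B → . +], [B' → . B] }  — shift
  I1: { [B → + . T], [B → + .], [B → . + T], [B → . +], [T → . + + T], [T → . B], [T → . f T], [T → . f] }  — shift, reduce
  I2: { [B' → B .] }  — accept
  I3: { [B → + . T], [B → + .], [B → . + T], [B → . +], [T → + . + T], [T → . + + T], [T → . B], [T → . f T], [T → . f] }  — shift, reduce
  I4: { [T → B .] }  — reduce
  I5: { [B → + T .] }  — reduce
  I6: { [B → . + T], [B → . +], [T → . + + T], [T → . B], [T → . f T], [T → . f], [T → f . T], [T → f .] }  — shift, reduce
  I7: { [T → f T .] }  — reduce
  I8: { [B → + . T], [B → + .], [B → . + T], [B → . +], [T → + + . T], [T → + . + T], [T → . + + T], [T → . B], [T → . f T], [T → . f] }  — shift, reduce
  I9: { [B → + T .], [T → + + T .] }  — 2 reduces

I1 contains reduce item [B → + .] and shift items [B → . +], [B → . + T], [T → . + + T], [T → . f], [T → . f T] — shift-reduce conflict.
I3 contains reduce item [B → + .] and shift items [B → . +], [B → . + T], [T → . + + T], [T → + . + T], [T → . f], [T → . f T] — shift-reduce conflict.
I6 contains reduce item [T → f .] and shift items [B → . +], [B → . + T], [T → . + + T], [T → . f], [T → . f T] — shift-reduce conflict.
I8 contains reduce item [B → + .] and shift items [B → . +], [B → . + T], [T → . + + T], [T → + . + T], [T → . f], [T → . f T] — shift-reduce conflict.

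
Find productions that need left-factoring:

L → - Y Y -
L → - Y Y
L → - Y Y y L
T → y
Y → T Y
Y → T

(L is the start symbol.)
Left-factoring is needed when two productions for the same non-terminal
share a common prefix on the right-hand side.

Productions for L:
  L → - Y Y -
  L → - Y Y
  L → - Y Y y L
Productions for Y:
  Y → T Y
  Y → T

Found common prefix '- Y Y' in productions for L
Found common prefix 'T' in productions for Y

Answer: Yes, L has productions with common prefix '- Y Y'; Y has productions with common prefix 'T'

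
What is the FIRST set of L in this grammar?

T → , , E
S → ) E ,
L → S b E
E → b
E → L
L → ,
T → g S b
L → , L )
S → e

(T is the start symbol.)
{ ')', ',', 'e' }

To compute FIRST(L), examine every production with L on the left-hand side, reading each right-hand side left to right until a non-nullable symbol is reached.

FIRST sets of the other non-terminals involved (by the same procedure, iterated to a fixed point):
  FIRST(S) = { ')', 'e' }

From L → S b E:
  - S is a non-terminal: add FIRST(S) \ {ε} = { ')', 'e' }
    S is not nullable, so stop
From L → ,:
  - ',' is a terminal: add ',' and stop
From L → , L ):
  - ',' is a terminal: add ',' and stop

Collecting: FIRST(L) = { ')', ',', 'e' }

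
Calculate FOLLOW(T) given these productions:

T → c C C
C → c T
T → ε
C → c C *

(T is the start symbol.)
T is the start symbol, so $ ∈ FOLLOW(T).
In C → c T: T is at the end, add FOLLOW(C)

The FOLLOW sets referred to above (computed the same way, to a fixed point):
  FOLLOW(C) = { $, '*', 'c' }

Taking the union: FOLLOW(T) = { $, '*', 'c' }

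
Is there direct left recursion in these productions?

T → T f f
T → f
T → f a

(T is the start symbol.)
Yes, T is left-recursive

T → T f f: LEFT RECURSIVE (starts with T)
T → f: starts with f
T → f a: starts with f

The grammar has direct left recursion on: T.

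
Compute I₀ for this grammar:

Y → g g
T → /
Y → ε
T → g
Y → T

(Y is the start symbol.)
{ [T → . /], [T → . g], [Y → . T], [Y → . g g], [Y → .], [Y' → . Y] }

First, augment the grammar with Y' → Y
I₀ = CLOSURE({ [Y' → . Y] }):
  [Y' → . Y] has the dot before Y: add [Y → . g g], [Y → .], [Y → . T]
  [Y → . T] has the dot before T: add [T → . /], [T → . g]
No further items can be added.

I₀ = { [T → . /], [T → . g], [Y → . T], [Y → . g g], [Y → .], [Y' → . Y] }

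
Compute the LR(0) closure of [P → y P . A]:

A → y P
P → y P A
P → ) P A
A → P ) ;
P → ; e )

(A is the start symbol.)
{ [A → . P ) ;], [A → . y P], [P → . ) P A], [P → . ; e )], [P → . y P A], [P → y P . A] }

Start with: [P → y P . A]
  [P → y P . A] has the dot before A: add [A → . y P], [A → . P ) ;]
  [A → . P ) ;] has the dot before P: add [P → . y P A], [P → . ) P A], [P → . ; e )]
No further items can be added.

CLOSURE = { [A → . P ) ;], [A → . y P], [P → . ) P A], [P → . ; e )], [P → . y P A], [P → y P . A] }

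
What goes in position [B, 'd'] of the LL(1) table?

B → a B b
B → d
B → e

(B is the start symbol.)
To find M[B, 'd'], we find productions for B where 'd' is in the predict set (PREDICT(N → α) = (FIRST(α) \ {ε}) ∪ (FOLLOW(N) if α ⇒* ε)).

B → a B b: PREDICT = { 'a' }
B → d: PREDICT = { 'd' }
  'd' is in predict set, so this production goes in M[B, 'd']
B → e: PREDICT = { 'e' }

M[B, 'd'] = B → d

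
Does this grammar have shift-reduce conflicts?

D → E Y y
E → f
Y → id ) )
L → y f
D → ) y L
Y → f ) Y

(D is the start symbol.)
A shift-reduce conflict occurs when an LR(0) state has both:
  - a complete (reduce) item [A → α .] (dot at the end), and
  - a shift item [B → β . c γ] (dot before a terminal).

Augment with D' → D and build the canonical LR(0) collection (I0 = CLOSURE({[D' → . D]}), then GOTO on every symbol after a dot until no new states appear). It has 17 states:
  I0: { [D → . ) y L], [D → . E Y y], [D' → . D], [E → . f] }  — shift
  I1: { [D → ) . y L] }  — shift
  I2: { [D' → D .] }  — accept
  I3: { [D → E . Y y], [Y → . f ) Y], [Y → . id ) )] }  — shift
  I4: { [E → f .] }  — reduce
  I5: { [D → E Y . y] }  — shift
  I6: { [Y → f . ) Y] }  — shift
  I7: { [Y → id . ) )] }  — shift
  I8: { [Y → id ) . )] }  — shift
  I9: { [Y → id ) ) .] }  — reduce
  I10: { [Y → . f ) Y], [Y → . id ) )], [Y → f ) . Y] }  — shift
  I11: { [Y → f ) Y .] }  — reduce
  I12: { [D → E Y y .] }  — reduce
  I13: { [D → ) y . L], [L → . y f] }  — shift
  I14: { [D → ) y L .] }  — reduce
  I15: { [L → y . f] }  — shift
  I16: { [L → y f .] }  — reduce

No state contains both a complete item and a shift item.

Answer: No shift-reduce conflicts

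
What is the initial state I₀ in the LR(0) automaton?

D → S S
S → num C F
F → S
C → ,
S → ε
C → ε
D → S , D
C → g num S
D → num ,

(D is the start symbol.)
{ [D → . S , D], [D → . S S], [D → . num ,], [D' → . D], [S → . num C F], [S → .] }

First, augment the grammar with D' → D
I₀ = CLOSURE({ [D' → . D] }):
  [D' → . D] has the dot before D: add [D → . S S], [D → . S , D], [D → . num ,]
  [D → . S S] has the dot before S: add [S → . num C F], [S → .]
No further items can be added.

I₀ = { [D → . S , D], [D → . S S], [D → . num ,], [D' → . D], [S → . num C F], [S → .] }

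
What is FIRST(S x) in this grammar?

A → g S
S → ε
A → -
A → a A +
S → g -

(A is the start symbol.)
{ 'g', 'x' }

FIRST sets of the non-terminals involved (from the grammar, by fixed-point iteration):
  FIRST(S) = { 'g', ε }

To compute FIRST(S x), process the symbols left to right:
Symbol S is a non-terminal. Add FIRST(S) \ {ε} = { 'g' }
S is nullable (ε ∈ FIRST(S)), continue to the next symbol.
Symbol x is a terminal. Add 'x' and stop.
FIRST(S x) = { 'g', 'x' }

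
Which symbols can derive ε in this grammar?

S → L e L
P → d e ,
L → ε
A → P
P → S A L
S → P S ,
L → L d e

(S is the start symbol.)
{ 'L' }

ε-productions: L → ε
So L is immediately nullable.
No further non-terminal can be added: every production for the remaining non-terminals contains a terminal or a non-nullable non-terminal.
Nullable = { 'L' }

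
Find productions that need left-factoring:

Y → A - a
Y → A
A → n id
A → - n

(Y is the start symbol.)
Yes, Y has productions with common prefix 'A'

Left-factoring is needed when two productions for the same non-terminal
share a common prefix on the right-hand side.

Productions for Y:
  Y → A - a
  Y → A
Productions for A:
  A → n id
  A → - n

Found common prefix 'A' in productions for Y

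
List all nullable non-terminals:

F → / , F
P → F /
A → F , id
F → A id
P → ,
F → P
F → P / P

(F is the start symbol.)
None

A non-terminal is nullable if it can derive ε (the empty string): either it has an ε-production, or it has a production whose right-hand side consists entirely of nullable non-terminals.

There are no ε-productions, so no non-terminal can derive ε.
No non-terminals are nullable.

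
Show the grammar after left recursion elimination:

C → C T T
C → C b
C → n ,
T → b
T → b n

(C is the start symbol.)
C → n , C'
C' → T T C'
C' → b C'
C' → ε
T → b
T → b n

C is directly left-recursive. The standard transformation for
  A → A α₁ | ... | A α_m | β₁ | ... | β_n
is
  A  → β₁ A' | ... | β_n A'
  A' → α₁ A' | ... | α_m A' | ε

C → n , becomes C → n , C'
C → C T T becomes C' → T T C'
C → C b becomes C' → b C'
Add C' → ε

Productions for other non-terminals are unchanged:
  T → b
  T → b n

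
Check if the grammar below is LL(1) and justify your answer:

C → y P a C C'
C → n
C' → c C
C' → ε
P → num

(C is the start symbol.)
A grammar is LL(1) if for each non-terminal N with multiple productions, the predict sets of those productions are pairwise disjoint, where PREDICT(N → α) = (FIRST(α) \ {ε}) ∪ (FOLLOW(N) if α ⇒* ε).

Relevant sets:
  FOLLOW(C') = { $, 'c' }

For C:
  PREDICT(C → y P a C C') = { 'y' }
  PREDICT(C → n) = { 'n' }
For C':
  PREDICT(C' → c C) = { 'c' }
  PREDICT(C' → ε) = { $, 'c' }
P has a single production, so nothing to check there.

Conflict found: Predict set conflict for C': { 'c' }
The grammar is NOT LL(1).

Answer: No. Predict set conflict for C': { 'c' }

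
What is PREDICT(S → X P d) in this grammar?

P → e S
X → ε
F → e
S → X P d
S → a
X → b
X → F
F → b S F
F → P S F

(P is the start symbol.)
{ 'b', 'e' }

PREDICT(S → X P d) = (FIRST(RHS) \ {ε}) ∪ (FOLLOW(S) if ε ∈ FIRST(RHS), i.e. RHS ⇒* ε)
FIRST(X) = { 'b', 'e', ε }
FIRST(P) = { 'e' }
FIRST(X P d) = { 'b', 'e' }
ε ∉ FIRST(X P d), so FOLLOW(S) is not added.
PREDICT(S → X P d) = { 'b', 'e' }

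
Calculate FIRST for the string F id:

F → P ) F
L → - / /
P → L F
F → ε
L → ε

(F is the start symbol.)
FIRST sets of the non-terminals involved (from the grammar, by fixed-point iteration):
  FIRST(F) = { ')', '-', ε }

To compute FIRST(F id), process the symbols left to right:
Symbol F is a non-terminal. Add FIRST(F) \ {ε} = { ')', '-' }
F is nullable (ε ∈ FIRST(F)), continue to the next symbol.
Symbol id is a terminal. Add 'id' and stop.
FIRST(F id) = { ')', '-', 'id' }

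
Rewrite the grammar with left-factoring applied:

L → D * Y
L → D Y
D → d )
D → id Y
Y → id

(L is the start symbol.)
L → D L'
L' → * Y
L' → Y
D → d )
D → id Y
Y → id

Left-factoring transforms A → αβ₁ | αβ₂ into A → αA' and A' → β₁ | β₂
(α is the longest common prefix among the alternatives). Repeat until
no nonterminal has two alternatives with a common prefix.

Round 1: L has alternatives sharing prefix 'D'. Introduce L': L → D L'
  Add: L' → * Y
  Add: L' → Y

No remaining common prefixes — done.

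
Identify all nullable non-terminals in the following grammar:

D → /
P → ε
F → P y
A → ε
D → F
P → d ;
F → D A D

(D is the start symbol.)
{ 'A', 'P' }

ε-productions: P → ε, A → ε
So P, A are immediately nullable.
No further non-terminal can be added: every production for the remaining non-terminals contains a terminal or a non-nullable non-terminal.
Nullable = { 'A', 'P' }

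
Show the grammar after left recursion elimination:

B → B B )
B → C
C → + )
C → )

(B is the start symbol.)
B is directly left-recursive. The standard transformation for
  A → A α₁ | ... | A α_m | β₁ | ... | β_n
is
  A  → β₁ A' | ... | β_n A'
  A' → α₁ A' | ... | α_m A' | ε

B → C becomes B → C B'
B → B B ) becomes B' → B ) B'
Add B' → ε

Productions for other non-terminals are unchanged:
  C → + )
  C → )

Resulting grammar:
B → C B'
B' → B ) B'
B' → ε
C → + )
C → )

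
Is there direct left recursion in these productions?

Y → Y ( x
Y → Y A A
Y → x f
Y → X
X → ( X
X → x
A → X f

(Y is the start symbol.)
Y → Y ( x: LEFT RECURSIVE (starts with Y)
Y → Y A A: LEFT RECURSIVE (starts with Y)
Y → x f: starts with x
Y → X: starts with X
X → ( X: starts with '('
X → x: starts with x
A → X f: starts with X

The grammar has direct left recursion on: Y.

Answer: Yes, Y is left-recursive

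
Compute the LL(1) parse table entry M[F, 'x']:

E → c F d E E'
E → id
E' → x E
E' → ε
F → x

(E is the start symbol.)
To find M[F, 'x'], we find productions for F where 'x' is in the predict set (PREDICT(N → α) = (FIRST(α) \ {ε}) ∪ (FOLLOW(N) if α ⇒* ε)).

F → x: PREDICT = { 'x' }
  'x' is in predict set, so this production goes in M[F, 'x']

M[F, 'x'] = F → x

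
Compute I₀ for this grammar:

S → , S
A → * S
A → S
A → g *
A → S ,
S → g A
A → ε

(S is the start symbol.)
First, augment the grammar with S' → S
I₀ = CLOSURE({ [S' → . S] }):
  [S' → . S] has the dot before S: add [S → . , S], [S → . g A]
No further items can be added.

I₀ = { [S → . , S], [S → . g A], [S' → . S] }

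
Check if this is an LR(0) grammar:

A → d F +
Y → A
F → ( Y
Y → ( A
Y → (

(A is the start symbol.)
No. Shift-reduce conflict between [Y → ( .] and [A → . d F +]

Augment with A' → A and build the canonical LR(0) collection (I0 = CLOSURE({[A' → . A]}), then GOTO on every symbol after a dot until no new states appear). It has 10 states:
  I0: { [A → . d F +], [A' → . A] }  — shift
  I1: { [A' → A .] }  — accept
  I2: { [A → d . F +], [F → . ( Y] }  — shift
  I3: { [A → . d F +], [F → ( . Y], [Y → . ( A], [Y → . (], [Y → . A] }  — shift
  I4: { [A → d F . +] }  — shift
  I5: { [A → d F + .] }  — reduce
  I6: { [A → . d F +], [Y → ( . A], [Y → ( .] }  — shift, reduce
  I7: { [Y → A .] }  — reduce
  I8: { [F → ( Y .] }  — reduce
  I9: { [Y → ( A .] }  — reduce

Conflict in state I6:
  Shift-reduce conflict between [Y → ( .] and [A → . d F +]
So the grammar is NOT LR(0).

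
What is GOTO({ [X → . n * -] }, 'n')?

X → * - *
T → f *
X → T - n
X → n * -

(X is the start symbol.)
GOTO(I, 'n') = CLOSURE({ [A → αX.β] : [A → α.Xβ] ∈ I, X = 'n' })

Items with dot before 'n', with the dot advanced:
  [X → . n * -] → [X → n . * -]
Closure adds nothing (no advanced item has the dot before a non-terminal).

GOTO = { [X → n . * -] }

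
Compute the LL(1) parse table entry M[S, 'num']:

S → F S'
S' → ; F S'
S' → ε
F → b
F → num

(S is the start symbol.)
To find M[S, 'num'], we find productions for S where 'num' is in the predict set (PREDICT(N → α) = (FIRST(α) \ {ε}) ∪ (FOLLOW(N) if α ⇒* ε)).

Relevant sets:
  FIRST(F) = { 'b', 'num' }

S → F S': PREDICT = { 'b', 'num' }
  'num' is in predict set, so this production goes in M[S, 'num']

M[S, 'num'] = S → F S'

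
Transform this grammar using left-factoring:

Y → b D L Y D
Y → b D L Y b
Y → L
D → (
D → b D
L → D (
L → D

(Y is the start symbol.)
Y → b D L Y Y'
Y' → D
Y' → b
Y → L
D → (
D → b D
L → D L'
L' → (
L' → ε

Left-factoring transforms A → αβ₁ | αβ₂ into A → αA' and A' → β₁ | β₂
(α is the longest common prefix among the alternatives). Repeat until
no nonterminal has two alternatives with a common prefix.

Round 1: Y has alternatives sharing prefix 'b D L Y'. Introduce Y': Y → b D L Y Y'
  Add: Y' → D
  Add: Y' → b

Round 2: L has alternatives sharing prefix 'D'. Introduce L': L → D L'
  Add: L' → (
  Add: L' → ε

No remaining common prefixes — done.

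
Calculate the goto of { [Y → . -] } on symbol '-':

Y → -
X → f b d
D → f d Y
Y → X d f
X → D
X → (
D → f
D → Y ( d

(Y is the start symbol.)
{ [Y → - .] }

GOTO(I, '-') = CLOSURE({ [A → αX.β] : [A → α.Xβ] ∈ I, X = '-' })

Items with dot before '-', with the dot advanced:
  [Y → . -] → [Y → - .]
Closure adds nothing (no advanced item has the dot before a non-terminal).

GOTO = { [Y → - .] }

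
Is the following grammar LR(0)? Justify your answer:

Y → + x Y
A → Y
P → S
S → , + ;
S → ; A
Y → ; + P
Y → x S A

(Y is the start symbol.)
A grammar is LR(0) if no state in the canonical LR(0) collection has:
  - both a shift item (dot before a terminal) and a complete item (shift-reduce conflict), or
  - two or more complete items (reduce-reduce conflict; the accept item [Y' → Y .] counts as a complete item here).

Augment with Y' → Y and build the canonical LR(0) collection (I0 = CLOSURE({[Y' → . Y]}), then GOTO on every symbol after a dot until no new states appear). It has 18 states:
  I0: { [Y → . + x Y], [Y → . ; + P], [Y → . x S A], [Y' → . Y] }  — shift
  I1: { [Y → + . x Y] }  — shift
  I2: { [Y → ; . + P] }  — shift
  I3: { [Y' → Y .] }  — accept
  I4: { [S → . , + ;], [S → . ; A], [Y → x . S A] }  — shift
  I5: { [S → , . + ;] }  — shift
  I6: { [A → . Y], [S → ; . A], [Y → . + x Y], [Y → . ; + P], [Y → . x S A] }  — shift
  I7: { [A → . Y], [Y → . + x Y], [Y → . ; + P], [Y → . x S A], [Y → x S . A] }  — shift
  I8: { [Y → x S A .] }  — reduce
  I9: { [A → Y .] }  — reduce
  I10: { [S → ; A .] }  — reduce
  I11: { [S → , + . ;] }  — shift
  I12: { [S → , + ; .] }  — reduce
  I13: { [P → . S], [S → . , + ;], [S → . ; A], [Y → ; + . P] }  — shift
  I14: { [Y → ; + P .] }  — reduce
  I15: { [P → S .] }  — reduce
  I16: { [Y → + x . Y], [Y → . + x Y], [Y → . ; + P], [Y → . x S A] }  — shift
  I17: { [Y → + x Y .] }  — reduce

Every state is either a pure shift/goto state or contains exactly one complete item and nothing to shift — no conflicts. The grammar is LR(0).

Answer: Yes, the grammar is LR(0)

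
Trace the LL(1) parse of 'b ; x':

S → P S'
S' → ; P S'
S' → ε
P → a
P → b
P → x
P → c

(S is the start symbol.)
LL(1) parsing maintains a stack (initially the start symbol over $) and the input. At each step: if the stack top is a terminal, match it against the current input token; if it is a non-terminal N, replace it with the RHS of M[N, lookahead] (the unique production whose predict set contains the lookahead).

Stack is shown with the top on the left.

Stack     Input    Action
-------------------------
S $       b ; x $  output S → P S'
P S' $    b ; x $  output P → b
b S' $    b ; x $  match 'b'
S' $      ; x $    output S' → ; P S'
; P S' $  ; x $    match ';'
P S' $    x $      output P → x
x S' $    x $      match 'x'
S' $      $        output S' → ε
$         $        accept

The string is accepted.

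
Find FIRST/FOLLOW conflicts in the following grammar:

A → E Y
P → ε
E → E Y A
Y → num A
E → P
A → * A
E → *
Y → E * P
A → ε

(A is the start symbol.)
Yes. A → E Y with FOLLOW(A) on { '*', 'num' }; A → '*' A with FOLLOW(A) on { '*' }; E → E Y A with FOLLOW(E) on { '*', 'num' }; E → '*' with FOLLOW(E) on { '*' }

Nullable non-terminals: A, E, P.
FIRST sets used below: FIRST(E) = { '*', 'num', ε }, FIRST(Y) = { '*', 'num' }, FIRST(P) = { ε }

A: nullable alternative(s) A → ε; FOLLOW(A) = { $, '*', 'num' }
  A → E Y: FIRST \ {ε} = { '*', 'num' } — overlaps FOLLOW(A) on { '*', 'num' }: CONFLICT
  A → * A: FIRST \ {ε} = { '*' } — overlaps FOLLOW(A) on { '*' }: CONFLICT
  A → ε: FIRST \ {ε} = { } — this is the only nullable alternative, skip

E: nullable alternative(s) E → P; FOLLOW(E) = { '*', 'num' }
  E → E Y A: FIRST \ {ε} = { '*', 'num' } — overlaps FOLLOW(E) on { '*', 'num' }: CONFLICT
  E → P: FIRST \ {ε} = { } — this is the only nullable alternative, skip
  E → *: FIRST \ {ε} = { '*' } — overlaps FOLLOW(E) on { '*' }: CONFLICT
P has a nullable alternative but only one production, so nothing to check.

Y has no nullable alternative, so no FIRST/FOLLOW check is needed there.

So the grammar has 4 FIRST/FOLLOW conflicts (marked CONFLICT above).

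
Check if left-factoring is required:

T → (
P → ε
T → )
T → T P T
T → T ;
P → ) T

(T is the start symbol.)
Left-factoring is needed when two productions for the same non-terminal
share a common prefix on the right-hand side.

Productions for T:
  T → (
  T → )
  T → T P T
  T → T ;
Productions for P:
  P → ε
  P → ) T

Found common prefix 'T' in productions for T

Answer: Yes, T has productions with common prefix 'T'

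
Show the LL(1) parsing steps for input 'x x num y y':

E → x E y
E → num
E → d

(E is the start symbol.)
LL(1) parsing maintains a stack (initially the start symbol over $) and the input. At each step: if the stack top is a terminal, match it against the current input token; if it is a non-terminal N, replace it with the RHS of M[N, lookahead] (the unique production whose predict set contains the lookahead).

Stack is shown with the top on the left.

Stack      Input          Action
--------------------------------
E $        x x num y y $  output E → x E y
x E y $    x x num y y $  match 'x'
E y $      x num y y $    output E → x E y
x E y y $  x num y y $    match 'x'
E y y $    num y y $      output E → num
num y y $  num y y $      match 'num'
y y $      y y $          match 'y'
y $        y $            match 'y'
$          $              accept

The string is accepted.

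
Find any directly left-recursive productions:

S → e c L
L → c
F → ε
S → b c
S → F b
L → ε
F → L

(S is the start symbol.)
Direct left recursion occurs when N → N α for some non-terminal N (the right-hand side begins with the left-hand side itself).

S → e c L: starts with e
L → c: starts with c
F → ε: starts with ε
S → b c: starts with b
S → F b: starts with F
L → ε: starts with ε
F → L: starts with L

No direct left recursion found.

Answer: No direct left recursion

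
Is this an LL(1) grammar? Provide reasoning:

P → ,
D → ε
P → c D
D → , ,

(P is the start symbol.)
A grammar is LL(1) if for each non-terminal N with multiple productions, the predict sets of those productions are pairwise disjoint, where PREDICT(N → α) = (FIRST(α) \ {ε}) ∪ (FOLLOW(N) if α ⇒* ε).

Relevant sets:
  FOLLOW(D) = { $ }

For P:
  PREDICT(P → ',') = { ',' }
  PREDICT(P → c D) = { 'c' }
For D:
  PREDICT(D → ε) = { $ }
  PREDICT(D → ',' ',') = { ',' }

All predict sets are disjoint. The grammar IS LL(1).

Answer: Yes, the grammar is LL(1).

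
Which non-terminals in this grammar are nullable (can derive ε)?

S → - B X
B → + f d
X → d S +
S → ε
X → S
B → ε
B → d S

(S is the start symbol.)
ε-productions: S → ε, B → ε
So S, B are immediately nullable.
X → S: every symbol on the right is nullable, so X is nullable too.
Every non-terminal is now nullable.
Nullable = { 'B', 'S', 'X' }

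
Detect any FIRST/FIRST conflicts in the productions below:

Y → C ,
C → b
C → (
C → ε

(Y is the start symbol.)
No FIRST/FIRST conflicts.

A FIRST/FIRST conflict occurs when two productions N → α and N → β for the same non-terminal have FIRST(α) ∩ FIRST(β) ≠ ∅ (with ε ∈ FIRST of a nullable right-hand side, so two nullable alternatives also conflict).

Productions for C:
  C → b: FIRST = { 'b' }
  C → (: FIRST = { '(' }
  C → ε: FIRST = { ε }
Y has only one production, so no FIRST/FIRST conflict is possible there.

All alternatives of each non-terminal have pairwise disjoint FIRST sets.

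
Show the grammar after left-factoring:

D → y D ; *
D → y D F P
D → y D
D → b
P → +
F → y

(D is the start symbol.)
D → y D D'
D' → ; *
D' → F P
D' → ε
D → b
P → +
F → y

Left-factoring transforms A → αβ₁ | αβ₂ into A → αA' and A' → β₁ | β₂
(α is the longest common prefix among the alternatives). Repeat until
no nonterminal has two alternatives with a common prefix.

Round 1: D has alternatives sharing prefix 'y D'. Introduce D': D → y D D'
  Add: D' → ; *
  Add: D' → F P
  Add: D' → ε

No remaining common prefixes — done.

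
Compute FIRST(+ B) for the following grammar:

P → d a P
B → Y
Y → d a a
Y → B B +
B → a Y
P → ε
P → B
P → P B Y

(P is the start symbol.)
{ '+' }

To compute FIRST(+ B), process the symbols left to right:
Symbol + is a terminal. Add '+' and stop.
FIRST(+ B) = { '+' }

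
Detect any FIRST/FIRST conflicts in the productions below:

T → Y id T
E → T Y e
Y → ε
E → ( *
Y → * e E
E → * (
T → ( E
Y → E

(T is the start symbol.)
FIRST sets of the non-terminals at (or reachable through a nullable prefix from) the front of some alternative:
  FIRST(Y) = { '(', '*', 'id', ε }
  FIRST(T) = { '(', '*', 'id' }
  FIRST(E) = { '(', '*', 'id' }

Productions for T:
  T → Y id T: FIRST = { '(', '*', 'id' }
  T → ( E: FIRST = { '(' }
Productions for E:
  E → T Y e: FIRST = { '(', '*', 'id' }
  E → ( *: FIRST = { '(' }
  E → * (: FIRST = { '*' }
Productions for Y:
  Y → ε: FIRST = { ε }
  Y → * e E: FIRST = { '*' }
  Y → E: FIRST = { '(', '*', 'id' }

Conflict for T: T → Y id T and T → ( E
  Overlap: { '(' }
Conflict for E: E → T Y e and E → ( *
  Overlap: { '(' }
Conflict for E: E → T Y e and E → * (
  Overlap: { '*' }
Conflict for Y: Y → * e E and Y → E
  Overlap: { '*' }

Answer: Yes. T → Y id T / T → '(' E on { '(' }; E → T Y e / E → '(' '*' on { '(' }; E → T Y e / E → '*' '(' on { '*' }; Y → '*' e E / Y → E on { '*' }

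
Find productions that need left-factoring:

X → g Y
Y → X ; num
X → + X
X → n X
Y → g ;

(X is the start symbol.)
No, left-factoring is not needed

Left-factoring is needed when two productions for the same non-terminal
share a common prefix on the right-hand side.

Productions for X:
  X → g Y
  X → + X
  X → n X
Productions for Y:
  Y → X ; num
  Y → g ;

No common prefixes found.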